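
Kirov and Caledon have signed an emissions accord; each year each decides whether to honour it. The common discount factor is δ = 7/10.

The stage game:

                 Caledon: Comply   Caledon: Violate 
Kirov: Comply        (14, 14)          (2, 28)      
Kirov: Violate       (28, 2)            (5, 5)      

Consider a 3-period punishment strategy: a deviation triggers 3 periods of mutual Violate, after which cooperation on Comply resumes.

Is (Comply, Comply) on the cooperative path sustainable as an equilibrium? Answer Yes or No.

A one-shot deviation gives 28 now, then 5 for 3 periods, then back to 14.
Gain from deviating: (28−14) today; loss: (14−5) in each of the next 3 periods.
No-deviation condition: (14−5)(δ+…+δ^3) ≥ 28−14, i.e. δ+…+δ^3 ≥ 14/9.
At δ = 7/10: δ+…+δ^3 = 1.5330 < 1.5556.
So cooperation is not sustainable.

No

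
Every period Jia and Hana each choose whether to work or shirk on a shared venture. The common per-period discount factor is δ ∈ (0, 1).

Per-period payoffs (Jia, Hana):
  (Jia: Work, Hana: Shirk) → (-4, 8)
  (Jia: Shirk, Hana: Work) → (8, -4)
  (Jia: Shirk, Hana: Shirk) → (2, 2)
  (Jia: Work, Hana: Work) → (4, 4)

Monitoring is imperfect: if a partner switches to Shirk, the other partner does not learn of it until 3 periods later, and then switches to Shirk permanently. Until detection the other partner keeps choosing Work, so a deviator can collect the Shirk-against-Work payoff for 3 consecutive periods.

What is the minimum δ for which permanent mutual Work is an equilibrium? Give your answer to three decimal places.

A deviator earns 8 for 3 periods, then 2 forever; cooperating earns 4 forever. Multiplying the IC by (1−δ):
4 ≥ 8(1−δ^3) + 2δ^3, so 6·δ^3 ≥ 4 and δ^3 ≥ 2/3.
δ ≥ (2/3)^(1/3) ≈ 0.874.

0.874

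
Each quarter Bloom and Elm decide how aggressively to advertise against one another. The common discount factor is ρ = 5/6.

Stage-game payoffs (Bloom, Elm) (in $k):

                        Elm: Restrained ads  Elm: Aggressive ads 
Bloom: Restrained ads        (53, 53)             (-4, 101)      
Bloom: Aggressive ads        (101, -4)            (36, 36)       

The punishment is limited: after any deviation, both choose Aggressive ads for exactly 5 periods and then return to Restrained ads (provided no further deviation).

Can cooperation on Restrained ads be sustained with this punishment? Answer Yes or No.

Yes

Comparing payoff streams over the 6 periods until play realigns: cooperate → 53(1+ρ+…+ρ^5); deviate → 101 + 36(ρ+…+ρ^5).
Cooperation is sustained iff (53−36)(ρ+…+ρ^5) ≥ 101−53.
ρ+…+ρ^5 = 5/6·(1−(5/6)^5)/(1−5/6) = 2.9906, and (101−53)/(53−36) = 2.8235.
2.9906 ≥ 2.8235, so cooperation is sustainable.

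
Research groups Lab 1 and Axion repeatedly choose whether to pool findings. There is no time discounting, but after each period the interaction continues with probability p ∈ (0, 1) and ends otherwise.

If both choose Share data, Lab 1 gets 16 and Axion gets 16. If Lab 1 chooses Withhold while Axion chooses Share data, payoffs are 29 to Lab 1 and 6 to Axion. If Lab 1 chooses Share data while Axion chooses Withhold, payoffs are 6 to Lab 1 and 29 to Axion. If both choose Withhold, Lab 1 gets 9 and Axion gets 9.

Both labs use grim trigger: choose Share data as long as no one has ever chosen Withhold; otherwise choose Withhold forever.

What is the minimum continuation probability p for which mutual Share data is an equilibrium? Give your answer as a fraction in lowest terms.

Expected cooperation value is 16 + p·16 + p²·16 + … = 16/(1−p); deviation gives 29 + p·9/(1−p).
16 ≥ 29(1−p) + 9p ⇒ 20p ≥ 13 ⇒ p ≥ 13/20.

13/20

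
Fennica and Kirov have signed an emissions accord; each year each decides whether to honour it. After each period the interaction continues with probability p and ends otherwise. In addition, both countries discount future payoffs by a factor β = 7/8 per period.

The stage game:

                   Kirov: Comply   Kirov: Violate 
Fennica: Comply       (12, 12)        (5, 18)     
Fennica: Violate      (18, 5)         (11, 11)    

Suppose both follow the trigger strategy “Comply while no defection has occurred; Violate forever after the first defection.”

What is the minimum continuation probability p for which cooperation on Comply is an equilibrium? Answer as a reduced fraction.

48/49

Expected continuation weight on next period's payoff is β·p = 7/8·p, which plays the role of the discount factor.
Cooperation requires 7/8·p ≥ (18−12)/(18−11) = 6/7, hence p ≥ 48/49.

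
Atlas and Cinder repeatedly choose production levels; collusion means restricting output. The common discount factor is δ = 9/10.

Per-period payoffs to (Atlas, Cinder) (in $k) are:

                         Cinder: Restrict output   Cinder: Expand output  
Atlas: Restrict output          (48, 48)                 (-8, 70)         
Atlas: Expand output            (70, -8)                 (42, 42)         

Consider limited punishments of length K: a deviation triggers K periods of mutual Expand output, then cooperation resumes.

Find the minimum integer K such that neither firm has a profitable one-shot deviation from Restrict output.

IC: δ(1−δ^K)/(1−δ) ≥ (70−48)/(48−42) = 11/3.
With δ = 9/10: need 1 − δ^K ≥ 11/3·(1−9/10)/(9/10), i.e. δ^K ≤ 0.5926.
Since (9/10)^4 = 0.6561 and (9/10)^5 = 0.5905, the smallest such K is 5.

5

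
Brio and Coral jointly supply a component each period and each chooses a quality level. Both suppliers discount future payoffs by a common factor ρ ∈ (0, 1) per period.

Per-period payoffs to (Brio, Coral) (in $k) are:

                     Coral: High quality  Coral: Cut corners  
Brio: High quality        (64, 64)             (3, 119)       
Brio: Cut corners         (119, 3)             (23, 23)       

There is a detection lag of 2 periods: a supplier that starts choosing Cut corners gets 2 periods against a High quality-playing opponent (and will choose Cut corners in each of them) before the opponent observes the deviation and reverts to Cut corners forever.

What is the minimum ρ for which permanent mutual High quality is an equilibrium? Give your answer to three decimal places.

0.757

Deviating for the 2 undetected periods gains 119−64 = 55 per period over cooperation, then loses 64−23 = 41 per period forever once punishment starts.
Gain: 55(1 + ρ + … + ρ^1); loss: 41·ρ^2/(1−ρ).
No profitable deviation ⇔ 55(1−ρ^2) ≤ 41·ρ^2, i.e. ρ^2 ≥ 55/(55+41) = 55/96.
Hence ρ ≥ (55/96)^(1/2) ≈ 0.757.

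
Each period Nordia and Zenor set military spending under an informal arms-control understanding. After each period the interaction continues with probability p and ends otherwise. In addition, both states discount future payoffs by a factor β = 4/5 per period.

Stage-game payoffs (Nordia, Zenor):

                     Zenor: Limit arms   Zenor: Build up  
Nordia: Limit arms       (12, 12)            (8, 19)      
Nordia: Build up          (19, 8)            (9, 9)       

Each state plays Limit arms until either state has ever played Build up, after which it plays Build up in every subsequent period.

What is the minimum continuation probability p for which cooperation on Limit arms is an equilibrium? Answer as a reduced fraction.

7/8

Expected continuation weight on next period's payoff is β·p = 4/5·p, which plays the role of the discount factor.
Cooperation requires 4/5·p ≥ (19−12)/(19−9) = 7/10, hence p ≥ 7/8.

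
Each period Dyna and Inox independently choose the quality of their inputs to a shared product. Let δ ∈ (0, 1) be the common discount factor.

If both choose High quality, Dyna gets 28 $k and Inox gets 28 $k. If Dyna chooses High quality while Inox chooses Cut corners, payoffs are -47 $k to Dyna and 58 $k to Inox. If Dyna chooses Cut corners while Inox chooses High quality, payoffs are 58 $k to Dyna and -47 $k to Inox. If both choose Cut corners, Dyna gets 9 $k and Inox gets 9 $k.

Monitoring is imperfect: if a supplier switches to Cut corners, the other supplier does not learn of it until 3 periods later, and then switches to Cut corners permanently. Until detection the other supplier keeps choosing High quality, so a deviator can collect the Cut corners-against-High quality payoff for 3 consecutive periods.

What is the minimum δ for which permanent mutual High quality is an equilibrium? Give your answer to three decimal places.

0.849

Deviating for the 3 undetected periods gains 58−28 = 30 per period over cooperation, then loses 28−9 = 19 per period forever once punishment starts.
Gain: 30(1 + δ + … + δ^2); loss: 19·δ^3/(1−δ).
No profitable deviation ⇔ 30(1−δ^3) ≤ 19·δ^3, i.e. δ^3 ≥ 30/(30+19) = 30/49.
Hence δ ≥ (30/49)^(1/3) ≈ 0.849.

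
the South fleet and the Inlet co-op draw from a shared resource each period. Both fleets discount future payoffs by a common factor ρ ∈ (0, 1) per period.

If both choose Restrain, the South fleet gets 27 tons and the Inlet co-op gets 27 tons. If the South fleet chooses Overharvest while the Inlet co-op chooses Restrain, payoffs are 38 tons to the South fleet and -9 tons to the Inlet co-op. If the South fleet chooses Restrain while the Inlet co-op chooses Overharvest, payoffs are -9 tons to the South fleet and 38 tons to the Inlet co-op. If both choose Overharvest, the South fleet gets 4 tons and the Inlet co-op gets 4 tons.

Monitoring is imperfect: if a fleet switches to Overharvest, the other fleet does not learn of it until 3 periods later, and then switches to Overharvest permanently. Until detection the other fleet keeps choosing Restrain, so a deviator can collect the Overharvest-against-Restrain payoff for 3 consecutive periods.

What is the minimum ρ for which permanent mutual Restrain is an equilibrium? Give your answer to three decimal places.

Deviating for the 3 undetected periods gains 38−27 = 11 per period over cooperation, then loses 27−4 = 23 per period forever once punishment starts.
Gain: 11(1 + ρ + … + ρ^2); loss: 23·ρ^3/(1−ρ).
No profitable deviation ⇔ 11(1−ρ^3) ≤ 23·ρ^3, i.e. ρ^3 ≥ 11/(11+23) = 11/34.
Hence ρ ≥ (11/34)^(1/3) ≈ 0.686.

0.686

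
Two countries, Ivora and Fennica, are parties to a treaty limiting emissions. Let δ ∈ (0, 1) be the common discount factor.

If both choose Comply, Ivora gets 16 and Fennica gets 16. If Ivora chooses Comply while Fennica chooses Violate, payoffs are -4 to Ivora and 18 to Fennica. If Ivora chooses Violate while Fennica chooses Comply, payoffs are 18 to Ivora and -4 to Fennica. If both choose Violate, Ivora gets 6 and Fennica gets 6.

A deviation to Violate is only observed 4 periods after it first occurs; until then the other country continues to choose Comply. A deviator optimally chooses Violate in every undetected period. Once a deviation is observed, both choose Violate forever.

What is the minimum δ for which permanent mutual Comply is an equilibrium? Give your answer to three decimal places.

0.639

Deviating for the 4 undetected periods gains 18−16 = 2 per period over cooperation, then loses 16−6 = 10 per period forever once punishment starts.
Gain: 2(1 + δ + … + δ^3); loss: 10·δ^4/(1−δ).
No profitable deviation ⇔ 2(1−δ^4) ≤ 10·δ^4, i.e. δ^4 ≥ 2/(2+10) = 1/6.
Hence δ ≥ (1/6)^(1/4) ≈ 0.639.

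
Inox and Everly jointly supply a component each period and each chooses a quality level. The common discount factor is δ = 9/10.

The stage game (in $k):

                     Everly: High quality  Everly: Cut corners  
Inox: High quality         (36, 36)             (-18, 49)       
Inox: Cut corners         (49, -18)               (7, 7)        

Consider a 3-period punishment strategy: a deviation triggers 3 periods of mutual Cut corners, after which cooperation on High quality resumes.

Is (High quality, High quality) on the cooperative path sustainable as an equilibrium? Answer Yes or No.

Yes

Comparing payoff streams over the 4 periods until play realigns: cooperate → 36(1+δ+…+δ^3); deviate → 49 + 7(δ+…+δ^3).
Cooperation is sustained iff (36−7)(δ+…+δ^3) ≥ 49−36.
δ+…+δ^3 = 9/10·(1−(9/10)^3)/(1−9/10) = 2.4390, and (49−36)/(36−7) = 0.4483.
2.4390 ≥ 0.4483, so cooperation is sustainable.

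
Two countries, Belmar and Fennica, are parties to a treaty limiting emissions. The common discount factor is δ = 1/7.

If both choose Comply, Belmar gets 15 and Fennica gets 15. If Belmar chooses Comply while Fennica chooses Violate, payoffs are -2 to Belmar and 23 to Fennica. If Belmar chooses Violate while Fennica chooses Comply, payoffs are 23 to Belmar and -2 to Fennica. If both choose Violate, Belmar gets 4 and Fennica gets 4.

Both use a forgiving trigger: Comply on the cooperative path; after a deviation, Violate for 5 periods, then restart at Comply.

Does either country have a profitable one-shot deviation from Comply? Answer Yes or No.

Comparing payoff streams over the 6 periods until play realigns: cooperate → 15(1+δ+…+δ^5); deviate → 23 + 4(δ+…+δ^5).
Cooperation is sustained iff (15−4)(δ+…+δ^5) ≥ 23−15.
δ+…+δ^5 = 1/7·(1−(1/7)^5)/(1−1/7) = 0.1667, and (23−15)/(15−4) = 0.7273.
0.1667 < 0.7273, so cooperation is not sustainable.

Yes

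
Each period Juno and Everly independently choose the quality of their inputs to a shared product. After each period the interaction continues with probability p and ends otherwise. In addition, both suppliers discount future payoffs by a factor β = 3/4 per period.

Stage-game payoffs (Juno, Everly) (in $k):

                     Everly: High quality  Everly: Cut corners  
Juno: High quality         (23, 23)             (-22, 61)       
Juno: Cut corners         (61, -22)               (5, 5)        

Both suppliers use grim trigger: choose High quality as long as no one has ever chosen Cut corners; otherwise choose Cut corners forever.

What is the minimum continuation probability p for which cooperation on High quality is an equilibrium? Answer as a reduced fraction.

19/21

With continuation probability p and discount β, the effective per-period discount factor is βp.
Grim-trigger IC: βp ≥ (61−23)/(61−5) = 19/28.
So p ≥ (19/28)/(3/4) = 19/21.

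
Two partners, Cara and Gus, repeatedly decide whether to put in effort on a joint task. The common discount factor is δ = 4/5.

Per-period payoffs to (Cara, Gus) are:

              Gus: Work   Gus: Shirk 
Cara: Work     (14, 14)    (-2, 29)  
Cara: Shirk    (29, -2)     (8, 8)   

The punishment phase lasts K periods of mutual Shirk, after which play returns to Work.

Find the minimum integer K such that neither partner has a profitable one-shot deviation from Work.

No profitable deviation requires (14−8)(δ+…+δ^K) ≥ 29−14, i.e. δ+…+δ^K ≥ 5/2 ≈ 2.5000.
With δ = 4/5, the partial sums are K=1: 0.8000, K=2: 1.4400, K=3: 1.9520, K=4: 2.3616, K=5: 2.6893.
K = 5 is the first length at which the sum reaches 2.5000.

5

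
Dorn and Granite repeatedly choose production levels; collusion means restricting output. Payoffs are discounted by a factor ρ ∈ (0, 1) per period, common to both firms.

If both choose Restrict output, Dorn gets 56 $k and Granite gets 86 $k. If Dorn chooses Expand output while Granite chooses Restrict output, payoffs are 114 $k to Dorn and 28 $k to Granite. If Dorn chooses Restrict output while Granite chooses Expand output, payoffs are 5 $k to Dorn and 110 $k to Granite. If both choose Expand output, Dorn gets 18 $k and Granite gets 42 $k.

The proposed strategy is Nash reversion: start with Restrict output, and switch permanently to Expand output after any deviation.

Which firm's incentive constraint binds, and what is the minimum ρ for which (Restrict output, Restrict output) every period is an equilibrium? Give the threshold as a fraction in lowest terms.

Dorn; ρ ≥ 29/48

Dorn: cooperation gives 56 each period; deviation gives 114 once then 18 forever.
  56/(1−ρ) ≥ 114 + 18ρ/(1−ρ) ⇒ ρ ≥ 58/96 = 29/48.
Granite: cooperation gives 86 each period; deviation gives 110 once then 42 forever.
  ρ ≥ 24/68 = 6/17.
Both must hold, so the binding constraint is Dorn's: ρ ≥ 29/48.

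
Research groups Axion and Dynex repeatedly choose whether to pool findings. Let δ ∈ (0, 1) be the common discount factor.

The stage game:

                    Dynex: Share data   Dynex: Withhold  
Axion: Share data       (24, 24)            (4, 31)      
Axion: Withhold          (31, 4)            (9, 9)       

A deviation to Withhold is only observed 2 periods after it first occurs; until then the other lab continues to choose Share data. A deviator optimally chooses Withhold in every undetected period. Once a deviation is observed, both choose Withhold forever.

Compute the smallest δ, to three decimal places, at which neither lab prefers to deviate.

Deviating for the 2 undetected periods gains 31−24 = 7 per period over cooperation, then loses 24−9 = 15 per period forever once punishment starts.
Gain: 7(1 + δ + … + δ^1); loss: 15·δ^2/(1−δ).
No profitable deviation ⇔ 7(1−δ^2) ≤ 15·δ^2, i.e. δ^2 ≥ 7/(7+15) = 7/22.
Hence δ ≥ (7/22)^(1/2) ≈ 0.564.

0.564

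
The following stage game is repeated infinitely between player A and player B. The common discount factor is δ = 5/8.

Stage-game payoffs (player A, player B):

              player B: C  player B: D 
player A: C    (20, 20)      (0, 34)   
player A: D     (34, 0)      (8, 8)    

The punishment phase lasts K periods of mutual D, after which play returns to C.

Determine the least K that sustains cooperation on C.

3

No profitable deviation requires (20−8)(δ+…+δ^K) ≥ 34−20, i.e. δ+…+δ^K ≥ 7/6 ≈ 1.1667.
With δ = 5/8, the partial sums are K=1: 0.6250, K=2: 1.0156, K=3: 1.2598.
K = 3 is the first length at which the sum reaches 1.1667.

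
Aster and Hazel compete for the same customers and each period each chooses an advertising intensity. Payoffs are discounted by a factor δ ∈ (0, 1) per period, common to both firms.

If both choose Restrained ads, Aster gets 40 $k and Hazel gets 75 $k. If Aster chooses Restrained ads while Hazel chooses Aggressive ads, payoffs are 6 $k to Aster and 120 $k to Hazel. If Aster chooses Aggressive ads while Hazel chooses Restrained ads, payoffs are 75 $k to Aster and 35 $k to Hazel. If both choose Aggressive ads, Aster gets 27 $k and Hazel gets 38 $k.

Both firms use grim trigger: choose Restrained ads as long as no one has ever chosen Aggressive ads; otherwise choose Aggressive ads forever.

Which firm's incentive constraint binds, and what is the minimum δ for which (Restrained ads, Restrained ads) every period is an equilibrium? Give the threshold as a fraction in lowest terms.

For Aster: deviation gain 75−40 = 35, per-period punishment loss 40−27 = 13. IC gives δ ≥ 35/48.
For Hazel: gain 45, loss 37 per period, so δ ≥ 45/82.
The tighter constraint is Aster's, so cooperation needs δ ≥ 35/48.

Aster; δ ≥ 35/48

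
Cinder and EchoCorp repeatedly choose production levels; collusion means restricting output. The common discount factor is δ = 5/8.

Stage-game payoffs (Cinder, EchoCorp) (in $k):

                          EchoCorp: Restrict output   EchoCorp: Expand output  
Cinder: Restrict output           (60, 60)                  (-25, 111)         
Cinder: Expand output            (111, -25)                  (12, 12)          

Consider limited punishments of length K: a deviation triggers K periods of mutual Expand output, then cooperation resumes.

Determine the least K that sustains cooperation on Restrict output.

IC: δ(1−δ^K)/(1−δ) ≥ (111−60)/(60−12) = 17/16.
With δ = 5/8: need 1 − δ^K ≥ 17/16·(1−5/8)/(5/8), i.e. δ^K ≤ 0.3625.
Since (5/8)^2 = 0.3906 and (5/8)^3 = 0.2441, the smallest such K is 3.

3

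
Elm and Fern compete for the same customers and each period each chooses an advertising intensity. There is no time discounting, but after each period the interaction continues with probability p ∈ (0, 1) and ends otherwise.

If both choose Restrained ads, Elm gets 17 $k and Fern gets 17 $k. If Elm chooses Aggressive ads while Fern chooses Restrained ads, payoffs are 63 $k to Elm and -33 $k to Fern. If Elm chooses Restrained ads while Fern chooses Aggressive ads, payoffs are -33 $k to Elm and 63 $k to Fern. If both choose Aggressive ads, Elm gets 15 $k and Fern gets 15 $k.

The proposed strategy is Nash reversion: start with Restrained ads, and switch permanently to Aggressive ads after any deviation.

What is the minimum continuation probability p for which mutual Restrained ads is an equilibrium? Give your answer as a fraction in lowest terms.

With no time discounting, the continuation probability p plays the role of the discount factor.
Grim-trigger IC: 17/(1−p) ≥ 63 + 15p/(1−p) ⇒ p ≥ (63−17)/(63−15) = 23/24.

23/24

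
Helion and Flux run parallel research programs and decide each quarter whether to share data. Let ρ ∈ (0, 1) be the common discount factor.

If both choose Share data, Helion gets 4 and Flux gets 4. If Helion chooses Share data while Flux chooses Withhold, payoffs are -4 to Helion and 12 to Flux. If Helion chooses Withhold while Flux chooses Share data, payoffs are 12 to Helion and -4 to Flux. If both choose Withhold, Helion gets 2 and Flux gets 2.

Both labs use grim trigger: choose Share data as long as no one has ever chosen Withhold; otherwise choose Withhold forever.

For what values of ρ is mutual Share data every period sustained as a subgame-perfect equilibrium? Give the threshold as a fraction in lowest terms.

Cooperation forever yields 4 each period: 4/(1−ρ).
Deviating yields 12 once, then 2 forever: 12 + 2ρ/(1−ρ).
No profitable deviation requires 4/(1−ρ) ≥ 12 + 2ρ/(1−ρ).
Multiplying by (1−ρ): 4 ≥ 12(1−ρ) + 2ρ = 12 − 10ρ.
So 10ρ ≥ 8, i.e. ρ ≥ 8/10 = 4/5.

4/5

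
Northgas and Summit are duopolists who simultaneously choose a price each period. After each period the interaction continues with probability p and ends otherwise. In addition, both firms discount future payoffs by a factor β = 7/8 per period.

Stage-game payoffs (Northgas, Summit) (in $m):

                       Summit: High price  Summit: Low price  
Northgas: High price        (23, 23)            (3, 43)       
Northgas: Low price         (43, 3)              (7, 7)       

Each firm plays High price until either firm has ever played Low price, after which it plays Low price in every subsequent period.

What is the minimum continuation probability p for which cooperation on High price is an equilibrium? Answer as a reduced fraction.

With continuation probability p and discount β, the effective per-period discount factor is βp.
Grim-trigger IC: βp ≥ (43−23)/(43−7) = 5/9.
So p ≥ (5/9)/(7/8) = 40/63.

40/63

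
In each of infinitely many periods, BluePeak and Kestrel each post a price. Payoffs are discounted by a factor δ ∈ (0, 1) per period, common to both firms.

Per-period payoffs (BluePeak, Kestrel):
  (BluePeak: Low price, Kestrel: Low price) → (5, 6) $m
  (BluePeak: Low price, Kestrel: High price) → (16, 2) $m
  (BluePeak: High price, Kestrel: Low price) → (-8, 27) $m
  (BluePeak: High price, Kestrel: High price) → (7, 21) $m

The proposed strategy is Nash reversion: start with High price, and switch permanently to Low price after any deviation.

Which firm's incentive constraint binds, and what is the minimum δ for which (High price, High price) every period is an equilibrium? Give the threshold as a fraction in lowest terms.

BluePeak; δ ≥ 9/11

BluePeak: cooperation gives 7 each period; deviation gives 16 once then 5 forever.
  7/(1−δ) ≥ 16 + 5δ/(1−δ) ⇒ δ ≥ 9/11.
Kestrel: cooperation gives 21 each period; deviation gives 27 once then 6 forever.
  δ ≥ 6/21 = 2/7.
Both must hold, so the binding constraint is BluePeak's: δ ≥ 9/11.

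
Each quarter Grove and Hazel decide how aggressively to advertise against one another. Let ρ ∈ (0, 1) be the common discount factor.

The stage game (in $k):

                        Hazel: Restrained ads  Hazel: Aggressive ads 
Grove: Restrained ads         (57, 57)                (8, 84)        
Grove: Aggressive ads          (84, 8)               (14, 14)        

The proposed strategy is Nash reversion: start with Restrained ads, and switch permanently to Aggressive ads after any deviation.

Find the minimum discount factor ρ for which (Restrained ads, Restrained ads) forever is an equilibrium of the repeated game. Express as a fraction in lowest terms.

Cooperation forever yields 57 each period: 57/(1−ρ).
Deviating yields 84 once, then 14 forever: 84 + 14ρ/(1−ρ).
No profitable deviation requires 57/(1−ρ) ≥ 84 + 14ρ/(1−ρ).
Multiplying by (1−ρ): 57 ≥ 84(1−ρ) + 14ρ = 84 − 70ρ.
So 70ρ ≥ 27, i.e. ρ ≥ 27/70.

27/70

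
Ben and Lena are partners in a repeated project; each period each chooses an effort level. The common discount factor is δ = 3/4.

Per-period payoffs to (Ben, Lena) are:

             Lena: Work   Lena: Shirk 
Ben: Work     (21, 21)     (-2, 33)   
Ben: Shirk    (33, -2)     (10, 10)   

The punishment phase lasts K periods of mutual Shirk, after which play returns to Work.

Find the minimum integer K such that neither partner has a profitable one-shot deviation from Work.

Need Σ_{k=1}^{K} δ^k ≥ (33−21)/(21−10) = 1.0909 at δ = 3/4.
At K = 1 the sum is 0.7500 < 1.0909; at K = 2 it is 1.3125 ≥ 1.0909.
So the minimum punishment length is K = 2.

2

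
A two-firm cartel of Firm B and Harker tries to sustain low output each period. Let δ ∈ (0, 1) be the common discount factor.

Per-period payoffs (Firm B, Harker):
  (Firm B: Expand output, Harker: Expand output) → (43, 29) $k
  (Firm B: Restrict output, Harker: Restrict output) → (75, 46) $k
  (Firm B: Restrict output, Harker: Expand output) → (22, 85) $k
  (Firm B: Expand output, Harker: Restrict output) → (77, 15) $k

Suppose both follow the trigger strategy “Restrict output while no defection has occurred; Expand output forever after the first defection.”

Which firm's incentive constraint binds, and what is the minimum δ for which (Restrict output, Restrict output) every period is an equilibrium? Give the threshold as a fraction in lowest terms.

Firm B's threshold: (77−75)/(77−43) = 1/17.
Harker's threshold: (85−46)/(85−29) = 39/56.
1/17 < 39/56, so Harker binds and δ* = 39/56.

Harker; δ ≥ 39/56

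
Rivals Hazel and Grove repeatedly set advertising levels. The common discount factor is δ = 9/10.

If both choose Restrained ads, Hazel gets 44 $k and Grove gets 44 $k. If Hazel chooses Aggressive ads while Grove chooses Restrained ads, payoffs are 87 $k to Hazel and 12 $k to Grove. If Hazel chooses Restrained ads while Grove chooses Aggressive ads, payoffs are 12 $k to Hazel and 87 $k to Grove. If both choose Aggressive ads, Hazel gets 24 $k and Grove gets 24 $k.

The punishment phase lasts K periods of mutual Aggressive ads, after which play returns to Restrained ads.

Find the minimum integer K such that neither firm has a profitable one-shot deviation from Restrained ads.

Need Σ_{k=1}^{K} δ^k ≥ (87−44)/(44−24) = 2.1500 at δ = 9/10.
At K = 2 the sum is 1.7100 < 2.1500; at K = 3 it is 2.4390 ≥ 2.1500.
So the minimum punishment length is K = 3.

3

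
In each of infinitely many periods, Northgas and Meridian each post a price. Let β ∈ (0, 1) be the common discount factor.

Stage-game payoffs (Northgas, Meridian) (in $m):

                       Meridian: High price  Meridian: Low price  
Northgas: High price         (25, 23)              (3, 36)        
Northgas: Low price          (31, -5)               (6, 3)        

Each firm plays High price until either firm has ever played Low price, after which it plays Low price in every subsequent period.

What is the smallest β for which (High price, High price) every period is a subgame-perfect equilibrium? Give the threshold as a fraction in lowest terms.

13/33

For Northgas: deviation gain 31−25 = 6, per-period punishment loss 25−6 = 19. IC gives β ≥ 6/25.
For Meridian: gain 13, loss 20 per period, so β ≥ 13/33.
The tighter constraint is Meridian's, so cooperation needs β ≥ 13/33.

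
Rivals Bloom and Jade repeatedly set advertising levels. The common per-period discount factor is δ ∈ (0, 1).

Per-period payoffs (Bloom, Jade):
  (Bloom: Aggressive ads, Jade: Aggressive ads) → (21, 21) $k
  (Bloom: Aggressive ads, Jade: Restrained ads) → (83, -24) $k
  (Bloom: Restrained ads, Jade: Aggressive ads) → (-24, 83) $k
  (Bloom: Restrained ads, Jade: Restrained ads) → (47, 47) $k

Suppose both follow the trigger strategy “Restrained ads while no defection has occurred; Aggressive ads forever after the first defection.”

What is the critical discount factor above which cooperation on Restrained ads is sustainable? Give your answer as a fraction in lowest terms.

47/(1−δ) ≥ 83 + 21δ/(1−δ)
47 ≥ 83 − 62δ
δ ≥ 36/62 = 18/31.

18/31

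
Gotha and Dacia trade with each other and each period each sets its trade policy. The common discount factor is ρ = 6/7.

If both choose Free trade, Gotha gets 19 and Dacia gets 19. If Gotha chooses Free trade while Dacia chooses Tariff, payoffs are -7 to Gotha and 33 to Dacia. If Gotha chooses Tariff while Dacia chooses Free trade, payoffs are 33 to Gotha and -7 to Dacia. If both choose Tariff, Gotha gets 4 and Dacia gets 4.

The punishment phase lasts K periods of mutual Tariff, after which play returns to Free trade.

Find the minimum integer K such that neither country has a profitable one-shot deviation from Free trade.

Need Σ_{k=1}^{K} ρ^k ≥ (33−19)/(19−4) = 0.9333 at ρ = 6/7.
At K = 1 the sum is 0.8571 < 0.9333; at K = 2 it is 1.5918 ≥ 0.9333.
So the minimum punishment length is K = 2.

2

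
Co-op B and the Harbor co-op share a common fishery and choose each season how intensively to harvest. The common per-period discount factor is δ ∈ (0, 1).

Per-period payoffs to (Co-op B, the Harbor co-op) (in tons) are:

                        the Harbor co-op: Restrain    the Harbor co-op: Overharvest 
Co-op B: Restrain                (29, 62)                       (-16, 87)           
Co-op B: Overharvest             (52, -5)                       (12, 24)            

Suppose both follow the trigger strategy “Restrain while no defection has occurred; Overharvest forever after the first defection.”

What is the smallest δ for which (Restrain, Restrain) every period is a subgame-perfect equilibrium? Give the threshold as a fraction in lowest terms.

Co-op B's threshold: (52−29)/(52−12) = 23/40.
the Harbor co-op's threshold: (87−62)/(87−24) = 25/63.
23/40 > 25/63, so Co-op B binds and δ* = 23/40.

23/40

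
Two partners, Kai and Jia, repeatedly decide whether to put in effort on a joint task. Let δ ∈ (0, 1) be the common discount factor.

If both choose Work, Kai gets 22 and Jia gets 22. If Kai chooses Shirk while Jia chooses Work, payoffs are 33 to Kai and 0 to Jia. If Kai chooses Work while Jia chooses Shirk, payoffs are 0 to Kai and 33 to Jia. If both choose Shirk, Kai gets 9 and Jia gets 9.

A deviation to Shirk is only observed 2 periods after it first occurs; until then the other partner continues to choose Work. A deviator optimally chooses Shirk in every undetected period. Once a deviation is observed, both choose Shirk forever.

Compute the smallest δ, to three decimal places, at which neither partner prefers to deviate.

Deviating for the 2 undetected periods gains 33−22 = 11 per period over cooperation, then loses 22−9 = 13 per period forever once punishment starts.
Gain: 11(1 + δ + … + δ^1); loss: 13·δ^2/(1−δ).
No profitable deviation ⇔ 11(1−δ^2) ≤ 13·δ^2, i.e. δ^2 ≥ 11/(11+13) = 11/24.
Hence δ ≥ (11/24)^(1/2) ≈ 0.677.

0.677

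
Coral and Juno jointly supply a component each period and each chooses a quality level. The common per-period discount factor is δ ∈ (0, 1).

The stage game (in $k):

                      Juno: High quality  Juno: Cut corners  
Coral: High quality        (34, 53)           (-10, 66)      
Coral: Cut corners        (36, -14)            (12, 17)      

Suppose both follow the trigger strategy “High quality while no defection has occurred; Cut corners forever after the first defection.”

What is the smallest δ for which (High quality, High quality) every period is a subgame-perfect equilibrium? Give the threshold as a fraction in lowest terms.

13/49

Coral's threshold: (36−34)/(36−12) = 1/12.
Juno's threshold: (66−53)/(66−17) = 13/49.
1/12 < 13/49, so Juno binds and δ* = 13/49.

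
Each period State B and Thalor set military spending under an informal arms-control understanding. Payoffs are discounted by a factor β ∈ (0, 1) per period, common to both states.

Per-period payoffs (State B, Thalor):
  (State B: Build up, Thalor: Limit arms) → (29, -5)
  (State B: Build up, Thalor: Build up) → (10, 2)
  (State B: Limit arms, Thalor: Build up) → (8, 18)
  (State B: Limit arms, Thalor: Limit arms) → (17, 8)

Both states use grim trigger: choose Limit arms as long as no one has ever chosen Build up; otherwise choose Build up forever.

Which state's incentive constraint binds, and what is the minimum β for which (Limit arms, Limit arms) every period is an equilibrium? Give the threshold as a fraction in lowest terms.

State B: cooperation gives 17 each period; deviation gives 29 once then 10 forever.
  17/(1−β) ≥ 29 + 10β/(1−β) ⇒ β ≥ 12/19.
Thalor: cooperation gives 8 each period; deviation gives 18 once then 2 forever.
  β ≥ 10/16 = 5/8.
Both must hold, so the binding constraint is State B's: β ≥ 12/19.

State B; β ≥ 12/19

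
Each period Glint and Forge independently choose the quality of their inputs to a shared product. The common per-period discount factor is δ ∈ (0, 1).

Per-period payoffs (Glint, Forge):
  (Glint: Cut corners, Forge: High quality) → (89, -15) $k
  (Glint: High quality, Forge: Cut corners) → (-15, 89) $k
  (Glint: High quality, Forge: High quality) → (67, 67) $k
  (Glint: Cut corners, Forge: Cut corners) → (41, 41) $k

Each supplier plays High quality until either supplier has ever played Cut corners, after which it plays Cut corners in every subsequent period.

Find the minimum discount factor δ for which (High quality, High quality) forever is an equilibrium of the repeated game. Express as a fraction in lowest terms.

Under grim trigger the critical discount factor is (T−C)/(T−P) with T = 89, C = 67, P = 41.
δ* = (89−67)/(89−41) = 22/48 = 11/24.

11/24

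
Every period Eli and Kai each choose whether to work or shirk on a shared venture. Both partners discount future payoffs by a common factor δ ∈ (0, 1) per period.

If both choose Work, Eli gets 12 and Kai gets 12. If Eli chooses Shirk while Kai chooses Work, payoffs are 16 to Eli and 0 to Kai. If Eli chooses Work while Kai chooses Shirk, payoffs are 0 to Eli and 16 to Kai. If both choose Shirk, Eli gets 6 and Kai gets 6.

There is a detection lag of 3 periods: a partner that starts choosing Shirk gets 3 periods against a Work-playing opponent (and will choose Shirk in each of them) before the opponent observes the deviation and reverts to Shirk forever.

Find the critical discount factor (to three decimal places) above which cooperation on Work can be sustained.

The best deviation is to choose Shirk for all 3 undetected periods, earning 16 each, then 6 forever once detected.
Deviation value: 16(1−δ^3)/(1−δ) + 6δ^3/(1−δ); cooperation value: 12/(1−δ).
IC: 12 ≥ 16(1−δ^3) + 6δ^3 = 16 − 10δ^3.
So δ^3 ≥ 4/10 = 2/5, giving δ ≥ (2/5)^(1/3) ≈ 0.737.

0.737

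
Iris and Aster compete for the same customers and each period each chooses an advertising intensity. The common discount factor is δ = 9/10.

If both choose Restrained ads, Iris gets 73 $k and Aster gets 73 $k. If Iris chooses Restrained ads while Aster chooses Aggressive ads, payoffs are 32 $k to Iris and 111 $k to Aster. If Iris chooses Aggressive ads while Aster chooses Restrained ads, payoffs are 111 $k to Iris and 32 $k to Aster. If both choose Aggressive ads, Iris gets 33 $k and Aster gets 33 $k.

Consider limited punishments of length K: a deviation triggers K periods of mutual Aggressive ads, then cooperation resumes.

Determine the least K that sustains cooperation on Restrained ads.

Need Σ_{k=1}^{K} δ^k ≥ (111−73)/(73−33) = 0.9500 at δ = 9/10.
At K = 1 the sum is 0.9000 < 0.9500; at K = 2 it is 1.7100 ≥ 0.9500.
So the minimum punishment length is K = 2.

2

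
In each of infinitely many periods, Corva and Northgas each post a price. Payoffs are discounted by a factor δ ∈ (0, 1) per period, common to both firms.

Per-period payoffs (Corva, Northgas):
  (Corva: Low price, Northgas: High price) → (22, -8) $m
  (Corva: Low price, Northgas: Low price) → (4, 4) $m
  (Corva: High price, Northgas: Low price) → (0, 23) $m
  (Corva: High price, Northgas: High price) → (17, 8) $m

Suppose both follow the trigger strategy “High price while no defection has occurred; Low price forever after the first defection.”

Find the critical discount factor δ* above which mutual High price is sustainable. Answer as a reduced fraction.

15/19

Corva: cooperation gives 17 each period; deviation gives 22 once then 4 forever.
  17/(1−δ) ≥ 22 + 4δ/(1−δ) ⇒ δ ≥ 5/18.
Northgas: cooperation gives 8 each period; deviation gives 23 once then 4 forever.
  δ ≥ 15/19.
Both must hold, so the binding constraint is Northgas's: δ ≥ 15/19.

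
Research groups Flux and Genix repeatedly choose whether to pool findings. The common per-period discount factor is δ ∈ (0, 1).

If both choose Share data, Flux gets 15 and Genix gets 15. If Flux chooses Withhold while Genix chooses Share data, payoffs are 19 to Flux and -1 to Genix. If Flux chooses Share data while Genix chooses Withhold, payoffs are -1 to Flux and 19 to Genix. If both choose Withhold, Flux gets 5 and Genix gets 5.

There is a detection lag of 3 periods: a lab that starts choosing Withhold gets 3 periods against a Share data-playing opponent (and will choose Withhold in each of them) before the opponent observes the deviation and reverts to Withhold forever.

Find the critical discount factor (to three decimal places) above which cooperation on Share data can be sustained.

0.659

The best deviation is to choose Withhold for all 3 undetected periods, earning 19 each, then 5 forever once detected.
Deviation value: 19(1−δ^3)/(1−δ) + 5δ^3/(1−δ); cooperation value: 15/(1−δ).
IC: 15 ≥ 19(1−δ^3) + 5δ^3 = 19 − 14δ^3.
So δ^3 ≥ 4/14 = 2/7, giving δ ≥ (2/7)^(1/3) ≈ 0.659.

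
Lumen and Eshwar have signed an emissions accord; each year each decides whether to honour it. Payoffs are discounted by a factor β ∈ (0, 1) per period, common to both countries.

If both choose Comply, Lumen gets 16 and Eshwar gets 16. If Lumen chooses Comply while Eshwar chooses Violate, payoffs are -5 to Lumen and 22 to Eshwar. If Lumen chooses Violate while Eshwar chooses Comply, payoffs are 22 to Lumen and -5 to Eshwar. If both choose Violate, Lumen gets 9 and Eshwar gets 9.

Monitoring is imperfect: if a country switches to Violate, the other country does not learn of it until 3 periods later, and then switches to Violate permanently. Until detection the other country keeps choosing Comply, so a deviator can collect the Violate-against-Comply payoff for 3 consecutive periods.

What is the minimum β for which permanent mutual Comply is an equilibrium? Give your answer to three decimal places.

0.773

The best deviation is to choose Violate for all 3 undetected periods, earning 22 each, then 9 forever once detected.
Deviation value: 22(1−β^3)/(1−β) + 9β^3/(1−β); cooperation value: 16/(1−β).
IC: 16 ≥ 22(1−β^3) + 9β^3 = 22 − 13β^3.
So β^3 ≥ 6/13, giving β ≥ (6/13)^(1/3) ≈ 0.773.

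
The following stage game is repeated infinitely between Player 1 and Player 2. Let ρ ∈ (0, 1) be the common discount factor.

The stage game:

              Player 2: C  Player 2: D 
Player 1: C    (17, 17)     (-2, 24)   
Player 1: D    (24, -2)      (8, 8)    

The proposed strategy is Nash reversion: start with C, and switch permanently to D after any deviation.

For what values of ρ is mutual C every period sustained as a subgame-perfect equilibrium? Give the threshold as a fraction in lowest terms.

Cooperation forever yields 17 each period: 17/(1−ρ).
Deviating yields 24 once, then 8 forever: 24 + 8ρ/(1−ρ).
No profitable deviation requires 17/(1−ρ) ≥ 24 + 8ρ/(1−ρ).
Multiplying by (1−ρ): 17 ≥ 24(1−ρ) + 8ρ = 24 − 16ρ.
So 16ρ ≥ 7, i.e. ρ ≥ 7/16.

7/16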